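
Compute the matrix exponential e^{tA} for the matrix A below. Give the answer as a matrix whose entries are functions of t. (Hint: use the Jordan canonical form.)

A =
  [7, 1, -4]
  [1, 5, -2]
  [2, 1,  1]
e^{tA} =
  [t*exp(4*t) + 2*exp(5*t) - exp(4*t), t*exp(4*t), -2*t*exp(4*t) - 2*exp(5*t) + 2*exp(4*t)]
  [t*exp(4*t), t*exp(4*t) + exp(4*t), -2*t*exp(4*t)]
  [t*exp(4*t) + exp(5*t) - exp(4*t), t*exp(4*t), -2*t*exp(4*t) - exp(5*t) + 2*exp(4*t)]

Strategy: write A = P · J · P⁻¹ where J is a Jordan canonical form, so e^{tA} = P · e^{tJ} · P⁻¹, and e^{tJ} can be computed block-by-block.

A has Jordan form
J =
  [4, 1, 0]
  [0, 4, 0]
  [0, 0, 5]
(up to reordering of blocks).

Per-block formulas:
  For a 1×1 block at λ = 5: exp(t · [5]) = [e^(5t)].
  For a 2×2 Jordan block J_2(4): exp(t · J_2(4)) = e^(4t)·(I + t·N), where N is the 2×2 nilpotent shift.

After assembling e^{tJ} and conjugating by P, we get:

e^{tA} =
  [t*exp(4*t) + 2*exp(5*t) - exp(4*t), t*exp(4*t), -2*t*exp(4*t) - 2*exp(5*t) + 2*exp(4*t)]
  [t*exp(4*t), t*exp(4*t) + exp(4*t), -2*t*exp(4*t)]
  [t*exp(4*t) + exp(5*t) - exp(4*t), t*exp(4*t), -2*t*exp(4*t) - exp(5*t) + 2*exp(4*t)]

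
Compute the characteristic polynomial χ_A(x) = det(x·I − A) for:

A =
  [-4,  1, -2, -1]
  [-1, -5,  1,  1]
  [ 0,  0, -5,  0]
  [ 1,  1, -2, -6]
x^4 + 20*x^3 + 150*x^2 + 500*x + 625

Expanding det(x·I − A) (e.g. by cofactor expansion or by noting that A is similar to its Jordan form J, which has the same characteristic polynomial as A) gives
  χ_A(x) = x^4 + 20*x^3 + 150*x^2 + 500*x + 625
which factors as (x + 5)^4. The eigenvalues (with algebraic multiplicities) are λ = -5 with multiplicity 4.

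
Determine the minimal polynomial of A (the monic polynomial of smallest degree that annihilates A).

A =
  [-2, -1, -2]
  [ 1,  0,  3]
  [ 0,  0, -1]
x^3 + 3*x^2 + 3*x + 1

The characteristic polynomial is χ_A(x) = (x + 1)^3, so the eigenvalues are known. The minimal polynomial is
  m_A(x) = Π_λ (x − λ)^{k_λ}
where k_λ is the size of the *largest* Jordan block for λ (equivalently, the smallest k with (A − λI)^k v = 0 for every generalised eigenvector v of λ).

  λ = -1: largest Jordan block has size 3, contributing (x + 1)^3

So m_A(x) = (x + 1)^3 = x^3 + 3*x^2 + 3*x + 1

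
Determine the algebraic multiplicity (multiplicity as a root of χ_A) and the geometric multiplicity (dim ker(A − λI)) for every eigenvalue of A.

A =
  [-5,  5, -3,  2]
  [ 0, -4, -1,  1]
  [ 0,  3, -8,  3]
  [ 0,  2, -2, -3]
λ = -5: alg = 4, geom = 2

Step 1 — factor the characteristic polynomial to read off the algebraic multiplicities:
  χ_A(x) = (x + 5)^4

Step 2 — compute geometric multiplicities via the rank-nullity identity g(λ) = n − rank(A − λI):
  rank(A − (-5)·I) = 2, so dim ker(A − (-5)·I) = n − 2 = 2

Summary:
  λ = -5: algebraic multiplicity = 4, geometric multiplicity = 2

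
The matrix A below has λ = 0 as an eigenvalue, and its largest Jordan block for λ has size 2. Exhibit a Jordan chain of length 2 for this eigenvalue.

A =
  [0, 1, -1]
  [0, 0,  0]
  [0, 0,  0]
A Jordan chain for λ = 0 of length 2:
v_1 = (1, 0, 0)ᵀ
v_2 = (0, 1, 0)ᵀ

Let N = A − (0)·I. We want v_2 with N^2 v_2 = 0 but N^1 v_2 ≠ 0; then v_{j-1} := N · v_j for j = 2, …, 2.

Pick v_2 = (0, 1, 0)ᵀ.
Then v_1 = N · v_2 = (1, 0, 0)ᵀ.

Sanity check: (A − (0)·I) v_1 = (0, 0, 0)ᵀ = 0. ✓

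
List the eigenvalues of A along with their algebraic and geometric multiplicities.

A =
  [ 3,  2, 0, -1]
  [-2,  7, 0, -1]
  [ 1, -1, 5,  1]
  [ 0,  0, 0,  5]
λ = 5: alg = 4, geom = 2

Step 1 — factor the characteristic polynomial to read off the algebraic multiplicities:
  χ_A(x) = (x - 5)^4

Step 2 — compute geometric multiplicities via the rank-nullity identity g(λ) = n − rank(A − λI):
  rank(A − (5)·I) = 2, so dim ker(A − (5)·I) = n − 2 = 2

Summary:
  λ = 5: algebraic multiplicity = 4, geometric multiplicity = 2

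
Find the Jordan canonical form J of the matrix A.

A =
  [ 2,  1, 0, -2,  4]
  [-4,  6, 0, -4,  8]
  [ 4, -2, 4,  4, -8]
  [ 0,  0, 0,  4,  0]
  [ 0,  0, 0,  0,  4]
J_2(4) ⊕ J_1(4) ⊕ J_1(4) ⊕ J_1(4)

The characteristic polynomial is
  det(x·I − A) = x^5 - 20*x^4 + 160*x^3 - 640*x^2 + 1280*x - 1024 = (x - 4)^5

Eigenvalues and multiplicities (the geometric multiplicity of λ is n − rank(A − λI), which equals the number of Jordan blocks for λ):
  λ = 4: algebraic multiplicity = 5, geometric multiplicity = 4

Determining the block sizes for each eigenvalue:
  λ = 4: 4 blocks summing to 5 forces exactly one block of size 2 and the rest size 1 → block sizes [2, 1, 1, 1]

Assembling the blocks gives a Jordan form
J =
  [4, 1, 0, 0, 0]
  [0, 4, 0, 0, 0]
  [0, 0, 4, 0, 0]
  [0, 0, 0, 4, 0]
  [0, 0, 0, 0, 4]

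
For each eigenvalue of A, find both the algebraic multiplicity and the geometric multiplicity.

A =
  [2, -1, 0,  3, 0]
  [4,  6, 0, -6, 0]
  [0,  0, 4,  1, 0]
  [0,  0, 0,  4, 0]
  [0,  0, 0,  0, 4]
λ = 4: alg = 5, geom = 3

Step 1 — factor the characteristic polynomial to read off the algebraic multiplicities:
  χ_A(x) = (x - 4)^5

Step 2 — compute geometric multiplicities via the rank-nullity identity g(λ) = n − rank(A − λI):
  rank(A − (4)·I) = 2, so dim ker(A − (4)·I) = n − 2 = 3

Summary:
  λ = 4: algebraic multiplicity = 5, geometric multiplicity = 3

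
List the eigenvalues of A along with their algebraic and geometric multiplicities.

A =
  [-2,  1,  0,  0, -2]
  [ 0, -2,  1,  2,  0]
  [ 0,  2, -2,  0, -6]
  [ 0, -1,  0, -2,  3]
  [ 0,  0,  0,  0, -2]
λ = -2: alg = 5, geom = 2

Step 1 — factor the characteristic polynomial to read off the algebraic multiplicities:
  χ_A(x) = (x + 2)^5

Step 2 — compute geometric multiplicities via the rank-nullity identity g(λ) = n − rank(A − λI):
  rank(A − (-2)·I) = 3, so dim ker(A − (-2)·I) = n − 3 = 2

Summary:
  λ = -2: algebraic multiplicity = 5, geometric multiplicity = 2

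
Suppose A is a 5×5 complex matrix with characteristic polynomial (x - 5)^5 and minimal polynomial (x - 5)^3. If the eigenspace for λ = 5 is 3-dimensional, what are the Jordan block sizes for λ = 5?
Block sizes for λ = 5: [3, 1, 1]

Step 1 — from the characteristic polynomial, algebraic multiplicity of λ = 5 is 5. From dim ker(A − (5)·I) = 3, there are exactly 3 Jordan blocks for λ = 5.
Step 2 — from the minimal polynomial, the factor (x − 5)^3 tells us the largest block for λ = 5 has size 3.
Step 3 — with total size 5, 3 blocks, and largest block 3, the block sizes (in nonincreasing order) are [3, 1, 1].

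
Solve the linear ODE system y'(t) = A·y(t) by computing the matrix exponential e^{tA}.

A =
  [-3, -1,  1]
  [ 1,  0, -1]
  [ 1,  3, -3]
e^{tA} =
  [t^2*exp(-2*t)/2 - t*exp(-2*t) + exp(-2*t), t^2*exp(-2*t) - t*exp(-2*t), -t^2*exp(-2*t)/2 + t*exp(-2*t)]
  [t*exp(-2*t), 2*t*exp(-2*t) + exp(-2*t), -t*exp(-2*t)]
  [t^2*exp(-2*t)/2 + t*exp(-2*t), t^2*exp(-2*t) + 3*t*exp(-2*t), -t^2*exp(-2*t)/2 - t*exp(-2*t) + exp(-2*t)]

Strategy: write A = P · J · P⁻¹ where J is a Jordan canonical form, so e^{tA} = P · e^{tJ} · P⁻¹, and e^{tJ} can be computed block-by-block.

A has Jordan form
J =
  [-2,  1,  0]
  [ 0, -2,  1]
  [ 0,  0, -2]
(up to reordering of blocks).

Per-block formulas:
  For a 3×3 Jordan block J_3(-2): exp(t · J_3(-2)) = e^(-2t)·(I + t·N + (t^2/2)·N^2), where N is the 3×3 nilpotent shift.

After assembling e^{tJ} and conjugating by P, we get:

e^{tA} =
  [t^2*exp(-2*t)/2 - t*exp(-2*t) + exp(-2*t), t^2*exp(-2*t) - t*exp(-2*t), -t^2*exp(-2*t)/2 + t*exp(-2*t)]
  [t*exp(-2*t), 2*t*exp(-2*t) + exp(-2*t), -t*exp(-2*t)]
  [t^2*exp(-2*t)/2 + t*exp(-2*t), t^2*exp(-2*t) + 3*t*exp(-2*t), -t^2*exp(-2*t)/2 - t*exp(-2*t) + exp(-2*t)]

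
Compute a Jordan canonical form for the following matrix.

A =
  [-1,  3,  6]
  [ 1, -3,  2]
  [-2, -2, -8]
J_2(-4) ⊕ J_1(-4)

The characteristic polynomial is
  det(x·I − A) = x^3 + 12*x^2 + 48*x + 64 = (x + 4)^3

Eigenvalues and multiplicities (the geometric multiplicity of λ is n − rank(A − λI), which equals the number of Jordan blocks for λ):
  λ = -4: algebraic multiplicity = 3, geometric multiplicity = 2

Determining the block sizes for each eigenvalue:
  λ = -4: 2 blocks summing to 3 forces exactly one block of size 2 and the rest size 1 → block sizes [2, 1]

Assembling the blocks gives a Jordan form
J =
  [-4,  1,  0]
  [ 0, -4,  0]
  [ 0,  0, -4]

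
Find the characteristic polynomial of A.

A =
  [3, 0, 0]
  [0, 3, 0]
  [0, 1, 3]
x^3 - 9*x^2 + 27*x - 27

Expanding det(x·I − A) (e.g. by cofactor expansion or by noting that A is similar to its Jordan form J, which has the same characteristic polynomial as A) gives
  χ_A(x) = x^3 - 9*x^2 + 27*x - 27
which factors as (x - 3)^3. The eigenvalues (with algebraic multiplicities) are λ = 3 with multiplicity 3.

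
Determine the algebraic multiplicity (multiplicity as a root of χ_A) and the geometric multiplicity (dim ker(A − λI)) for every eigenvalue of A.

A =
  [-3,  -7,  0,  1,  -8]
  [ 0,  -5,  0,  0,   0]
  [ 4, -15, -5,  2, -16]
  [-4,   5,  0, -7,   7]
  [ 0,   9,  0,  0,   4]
λ = -5: alg = 4, geom = 2; λ = 4: alg = 1, geom = 1

Step 1 — factor the characteristic polynomial to read off the algebraic multiplicities:
  χ_A(x) = (x - 4)*(x + 5)^4

Step 2 — compute geometric multiplicities via the rank-nullity identity g(λ) = n − rank(A − λI):
  rank(A − (-5)·I) = 3, so dim ker(A − (-5)·I) = n − 3 = 2
  rank(A − (4)·I) = 4, so dim ker(A − (4)·I) = n − 4 = 1

Summary:
  λ = -5: algebraic multiplicity = 4, geometric multiplicity = 2
  λ = 4: algebraic multiplicity = 1, geometric multiplicity = 1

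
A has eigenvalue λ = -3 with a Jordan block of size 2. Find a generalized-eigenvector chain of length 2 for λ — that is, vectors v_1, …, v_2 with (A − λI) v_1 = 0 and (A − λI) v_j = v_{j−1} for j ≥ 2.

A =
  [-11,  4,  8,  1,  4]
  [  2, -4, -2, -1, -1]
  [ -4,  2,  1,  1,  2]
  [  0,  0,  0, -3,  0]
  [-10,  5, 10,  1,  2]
A Jordan chain for λ = -3 of length 2:
v_1 = (-8, 2, -4, 0, -10)ᵀ
v_2 = (1, 0, 0, 0, 0)ᵀ

Let N = A − (-3)·I. We want v_2 with N^2 v_2 = 0 but N^1 v_2 ≠ 0; then v_{j-1} := N · v_j for j = 2, …, 2.

Pick v_2 = (1, 0, 0, 0, 0)ᵀ.
Then v_1 = N · v_2 = (-8, 2, -4, 0, -10)ᵀ.

Sanity check: (A − (-3)·I) v_1 = (0, 0, 0, 0, 0)ᵀ = 0. ✓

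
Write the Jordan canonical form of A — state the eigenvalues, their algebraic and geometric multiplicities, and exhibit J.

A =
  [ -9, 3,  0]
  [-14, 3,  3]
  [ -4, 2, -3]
J_3(-3)

The characteristic polynomial is
  det(x·I − A) = x^3 + 9*x^2 + 27*x + 27 = (x + 3)^3

Eigenvalues and multiplicities (the geometric multiplicity of λ is n − rank(A − λI), which equals the number of Jordan blocks for λ):
  λ = -3: algebraic multiplicity = 3, geometric multiplicity = 1

Determining the block sizes for each eigenvalue:
  λ = -3: one block (gm = 1), so the single block has size am = 3 → block sizes [3]

Assembling the blocks gives a Jordan form
J =
  [-3,  1,  0]
  [ 0, -3,  1]
  [ 0,  0, -3]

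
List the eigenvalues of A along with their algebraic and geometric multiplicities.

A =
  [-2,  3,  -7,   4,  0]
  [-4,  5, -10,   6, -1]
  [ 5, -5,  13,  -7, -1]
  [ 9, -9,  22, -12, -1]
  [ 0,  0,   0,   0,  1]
λ = 1: alg = 5, geom = 2

Step 1 — factor the characteristic polynomial to read off the algebraic multiplicities:
  χ_A(x) = (x - 1)^5

Step 2 — compute geometric multiplicities via the rank-nullity identity g(λ) = n − rank(A − λI):
  rank(A − (1)·I) = 3, so dim ker(A − (1)·I) = n − 3 = 2

Summary:
  λ = 1: algebraic multiplicity = 5, geometric multiplicity = 2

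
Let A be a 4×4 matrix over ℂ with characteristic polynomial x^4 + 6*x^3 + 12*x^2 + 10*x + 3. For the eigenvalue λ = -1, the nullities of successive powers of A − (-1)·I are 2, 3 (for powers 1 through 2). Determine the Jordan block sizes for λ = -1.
Block sizes for λ = -1: [2, 1]

From the dimensions of kernels of powers, the number of Jordan blocks of size at least j is d_j − d_{j−1} where d_j = dim ker(N^j) (with d_0 = 0). Computing the differences gives [2, 1].
The number of blocks of size exactly k is (#blocks of size ≥ k) − (#blocks of size ≥ k + 1), so the partition is: 1 block(s) of size 1, 1 block(s) of size 2.
In nonincreasing order the block sizes are [2, 1].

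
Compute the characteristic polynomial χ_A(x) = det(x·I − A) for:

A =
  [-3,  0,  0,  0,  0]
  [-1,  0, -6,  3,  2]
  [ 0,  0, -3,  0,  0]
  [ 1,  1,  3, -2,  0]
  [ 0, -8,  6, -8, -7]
x^5 + 15*x^4 + 90*x^3 + 270*x^2 + 405*x + 243

Expanding det(x·I − A) (e.g. by cofactor expansion or by noting that A is similar to its Jordan form J, which has the same characteristic polynomial as A) gives
  χ_A(x) = x^5 + 15*x^4 + 90*x^3 + 270*x^2 + 405*x + 243
which factors as (x + 3)^5. The eigenvalues (with algebraic multiplicities) are λ = -3 with multiplicity 5.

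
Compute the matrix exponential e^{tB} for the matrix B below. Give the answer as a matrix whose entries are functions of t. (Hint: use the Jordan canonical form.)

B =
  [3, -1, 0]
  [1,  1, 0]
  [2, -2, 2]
e^{tB} =
  [t*exp(2*t) + exp(2*t), -t*exp(2*t), 0]
  [t*exp(2*t), -t*exp(2*t) + exp(2*t), 0]
  [2*t*exp(2*t), -2*t*exp(2*t), exp(2*t)]

Strategy: write B = P · J · P⁻¹ where J is a Jordan canonical form, so e^{tB} = P · e^{tJ} · P⁻¹, and e^{tJ} can be computed block-by-block.

B has Jordan form
J =
  [2, 1, 0]
  [0, 2, 0]
  [0, 0, 2]
(up to reordering of blocks).

Per-block formulas:
  For a 1×1 block at λ = 2: exp(t · [2]) = [e^(2t)].
  For a 2×2 Jordan block J_2(2): exp(t · J_2(2)) = e^(2t)·(I + t·N), where N is the 2×2 nilpotent shift.

After assembling e^{tJ} and conjugating by P, we get:

e^{tB} =
  [t*exp(2*t) + exp(2*t), -t*exp(2*t), 0]
  [t*exp(2*t), -t*exp(2*t) + exp(2*t), 0]
  [2*t*exp(2*t), -2*t*exp(2*t), exp(2*t)]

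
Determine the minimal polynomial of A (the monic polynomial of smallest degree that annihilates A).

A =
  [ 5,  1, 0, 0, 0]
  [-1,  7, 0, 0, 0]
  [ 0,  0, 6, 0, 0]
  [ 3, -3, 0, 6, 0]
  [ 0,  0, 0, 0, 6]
x^2 - 12*x + 36

The characteristic polynomial is χ_A(x) = (x - 6)^5, so the eigenvalues are known. The minimal polynomial is
  m_A(x) = Π_λ (x − λ)^{k_λ}
where k_λ is the size of the *largest* Jordan block for λ (equivalently, the smallest k with (A − λI)^k v = 0 for every generalised eigenvector v of λ).

  λ = 6: largest Jordan block has size 2, contributing (x − 6)^2

So m_A(x) = (x - 6)^2 = x^2 - 12*x + 36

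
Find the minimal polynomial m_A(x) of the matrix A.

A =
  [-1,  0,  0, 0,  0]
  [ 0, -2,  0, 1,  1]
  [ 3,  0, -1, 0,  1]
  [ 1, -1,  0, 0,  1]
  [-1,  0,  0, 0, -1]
x^3 + 3*x^2 + 3*x + 1

The characteristic polynomial is χ_A(x) = (x + 1)^5, so the eigenvalues are known. The minimal polynomial is
  m_A(x) = Π_λ (x − λ)^{k_λ}
where k_λ is the size of the *largest* Jordan block for λ (equivalently, the smallest k with (A − λI)^k v = 0 for every generalised eigenvector v of λ).

  λ = -1: largest Jordan block has size 3, contributing (x + 1)^3

So m_A(x) = (x + 1)^3 = x^3 + 3*x^2 + 3*x + 1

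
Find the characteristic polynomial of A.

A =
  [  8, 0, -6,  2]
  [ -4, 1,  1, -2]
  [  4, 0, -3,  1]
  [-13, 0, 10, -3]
x^4 - 3*x^3 + 3*x^2 - x

Expanding det(x·I − A) (e.g. by cofactor expansion or by noting that A is similar to its Jordan form J, which has the same characteristic polynomial as A) gives
  χ_A(x) = x^4 - 3*x^3 + 3*x^2 - x
which factors as x*(x - 1)^3. The eigenvalues (with algebraic multiplicities) are λ = 0 with multiplicity 1, λ = 1 with multiplicity 3.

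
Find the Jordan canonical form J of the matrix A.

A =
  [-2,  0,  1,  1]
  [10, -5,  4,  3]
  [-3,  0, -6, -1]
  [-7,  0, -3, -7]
J_3(-5) ⊕ J_1(-5)

The characteristic polynomial is
  det(x·I − A) = x^4 + 20*x^3 + 150*x^2 + 500*x + 625 = (x + 5)^4

Eigenvalues and multiplicities (the geometric multiplicity of λ is n − rank(A − λI), which equals the number of Jordan blocks for λ):
  λ = -5: algebraic multiplicity = 4, geometric multiplicity = 2

Determining the block sizes for each eigenvalue:
  λ = -5: with am = 4 and gm = 2, the partition is not yet determined (e.g. several partitions of 4 into 2 parts exist). Let N = A − (-5)·I. Computing rank(N^1) = 2, rank(N^2) = 1, rank(N^3) = 0; the number of blocks of size ≥ j is rank(N^{j−1}) − rank(N^j), giving [2, 1, 1]. So we have 1 block(s) of size 3, 1 block(s) of size 1 → block sizes [3, 1]

Assembling the blocks gives a Jordan form
J =
  [-5,  1,  0,  0]
  [ 0, -5,  1,  0]
  [ 0,  0, -5,  0]
  [ 0,  0,  0, -5]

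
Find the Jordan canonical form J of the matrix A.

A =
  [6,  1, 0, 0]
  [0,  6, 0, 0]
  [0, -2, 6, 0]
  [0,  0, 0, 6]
J_2(6) ⊕ J_1(6) ⊕ J_1(6)

The characteristic polynomial is
  det(x·I − A) = x^4 - 24*x^3 + 216*x^2 - 864*x + 1296 = (x - 6)^4

Eigenvalues and multiplicities (the geometric multiplicity of λ is n − rank(A − λI), which equals the number of Jordan blocks for λ):
  λ = 6: algebraic multiplicity = 4, geometric multiplicity = 3

Determining the block sizes for each eigenvalue:
  λ = 6: 3 blocks summing to 4 forces exactly one block of size 2 and the rest size 1 → block sizes [2, 1, 1]

Assembling the blocks gives a Jordan form
J =
  [6, 1, 0, 0]
  [0, 6, 0, 0]
  [0, 0, 6, 0]
  [0, 0, 0, 6]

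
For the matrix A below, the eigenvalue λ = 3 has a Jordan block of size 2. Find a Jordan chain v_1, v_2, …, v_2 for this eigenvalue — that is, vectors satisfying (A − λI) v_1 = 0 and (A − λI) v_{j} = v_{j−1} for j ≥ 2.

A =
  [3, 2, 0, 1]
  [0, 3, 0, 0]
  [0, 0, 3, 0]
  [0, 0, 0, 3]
A Jordan chain for λ = 3 of length 2:
v_1 = (2, 0, 0, 0)ᵀ
v_2 = (0, 1, 0, 0)ᵀ

Let N = A − (3)·I. We want v_2 with N^2 v_2 = 0 but N^1 v_2 ≠ 0; then v_{j-1} := N · v_j for j = 2, …, 2.

Pick v_2 = (0, 1, 0, 0)ᵀ.
Then v_1 = N · v_2 = (2, 0, 0, 0)ᵀ.

Sanity check: (A − (3)·I) v_1 = (0, 0, 0, 0)ᵀ = 0. ✓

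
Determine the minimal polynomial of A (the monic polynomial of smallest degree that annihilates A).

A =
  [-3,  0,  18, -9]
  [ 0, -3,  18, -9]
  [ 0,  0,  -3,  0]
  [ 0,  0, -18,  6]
x^2 - 3*x - 18

The characteristic polynomial is χ_A(x) = (x - 6)*(x + 3)^3, so the eigenvalues are known. The minimal polynomial is
  m_A(x) = Π_λ (x − λ)^{k_λ}
where k_λ is the size of the *largest* Jordan block for λ (equivalently, the smallest k with (A − λI)^k v = 0 for every generalised eigenvector v of λ).

  λ = -3: largest Jordan block has size 1, contributing (x + 3)
  λ = 6: largest Jordan block has size 1, contributing (x − 6)

So m_A(x) = (x - 6)*(x + 3) = x^2 - 3*x - 18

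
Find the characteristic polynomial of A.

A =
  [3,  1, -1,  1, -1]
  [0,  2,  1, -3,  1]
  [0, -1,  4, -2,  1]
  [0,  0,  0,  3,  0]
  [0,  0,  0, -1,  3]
x^5 - 15*x^4 + 90*x^3 - 270*x^2 + 405*x - 243

Expanding det(x·I − A) (e.g. by cofactor expansion or by noting that A is similar to its Jordan form J, which has the same characteristic polynomial as A) gives
  χ_A(x) = x^5 - 15*x^4 + 90*x^3 - 270*x^2 + 405*x - 243
which factors as (x - 3)^5. The eigenvalues (with algebraic multiplicities) are λ = 3 with multiplicity 5.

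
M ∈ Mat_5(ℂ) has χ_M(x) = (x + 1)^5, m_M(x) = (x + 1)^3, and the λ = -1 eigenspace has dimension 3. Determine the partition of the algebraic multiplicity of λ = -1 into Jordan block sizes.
Block sizes for λ = -1: [3, 1, 1]

Step 1 — from the characteristic polynomial, algebraic multiplicity of λ = -1 is 5. From dim ker(M − (-1)·I) = 3, there are exactly 3 Jordan blocks for λ = -1.
Step 2 — from the minimal polynomial, the factor (x + 1)^3 tells us the largest block for λ = -1 has size 3.
Step 3 — with total size 5, 3 blocks, and largest block 3, the block sizes (in nonincreasing order) are [3, 1, 1].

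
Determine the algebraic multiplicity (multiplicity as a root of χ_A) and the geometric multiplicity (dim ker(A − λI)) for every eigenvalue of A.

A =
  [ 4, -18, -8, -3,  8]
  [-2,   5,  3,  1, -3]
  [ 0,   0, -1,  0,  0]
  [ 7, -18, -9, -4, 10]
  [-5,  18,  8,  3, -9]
λ = -1: alg = 5, geom = 2

Step 1 — factor the characteristic polynomial to read off the algebraic multiplicities:
  χ_A(x) = (x + 1)^5

Step 2 — compute geometric multiplicities via the rank-nullity identity g(λ) = n − rank(A − λI):
  rank(A − (-1)·I) = 3, so dim ker(A − (-1)·I) = n − 3 = 2

Summary:
  λ = -1: algebraic multiplicity = 5, geometric multiplicity = 2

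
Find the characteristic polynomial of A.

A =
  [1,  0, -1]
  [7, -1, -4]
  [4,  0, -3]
x^3 + 3*x^2 + 3*x + 1

Expanding det(x·I − A) (e.g. by cofactor expansion or by noting that A is similar to its Jordan form J, which has the same characteristic polynomial as A) gives
  χ_A(x) = x^3 + 3*x^2 + 3*x + 1
which factors as (x + 1)^3. The eigenvalues (with algebraic multiplicities) are λ = -1 with multiplicity 3.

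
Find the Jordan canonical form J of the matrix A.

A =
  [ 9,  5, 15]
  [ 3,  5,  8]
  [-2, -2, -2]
J_3(4)

The characteristic polynomial is
  det(x·I − A) = x^3 - 12*x^2 + 48*x - 64 = (x - 4)^3

Eigenvalues and multiplicities (the geometric multiplicity of λ is n − rank(A − λI), which equals the number of Jordan blocks for λ):
  λ = 4: algebraic multiplicity = 3, geometric multiplicity = 1

Determining the block sizes for each eigenvalue:
  λ = 4: one block (gm = 1), so the single block has size am = 3 → block sizes [3]

Assembling the blocks gives a Jordan form
J =
  [4, 1, 0]
  [0, 4, 1]
  [0, 0, 4]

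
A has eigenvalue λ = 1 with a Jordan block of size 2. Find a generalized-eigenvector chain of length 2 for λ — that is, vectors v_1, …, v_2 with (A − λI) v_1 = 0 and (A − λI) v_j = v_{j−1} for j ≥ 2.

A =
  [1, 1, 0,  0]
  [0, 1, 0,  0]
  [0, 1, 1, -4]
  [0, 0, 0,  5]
A Jordan chain for λ = 1 of length 2:
v_1 = (1, 0, 1, 0)ᵀ
v_2 = (0, 1, 0, 0)ᵀ

Let N = A − (1)·I. We want v_2 with N^2 v_2 = 0 but N^1 v_2 ≠ 0; then v_{j-1} := N · v_j for j = 2, …, 2.

Pick v_2 = (0, 1, 0, 0)ᵀ.
Then v_1 = N · v_2 = (1, 0, 1, 0)ᵀ.

Sanity check: (A − (1)·I) v_1 = (0, 0, 0, 0)ᵀ = 0. ✓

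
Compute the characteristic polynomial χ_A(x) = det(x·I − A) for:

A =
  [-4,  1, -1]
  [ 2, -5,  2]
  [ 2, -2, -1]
x^3 + 10*x^2 + 33*x + 36

Expanding det(x·I − A) (e.g. by cofactor expansion or by noting that A is similar to its Jordan form J, which has the same characteristic polynomial as A) gives
  χ_A(x) = x^3 + 10*x^2 + 33*x + 36
which factors as (x + 3)^2*(x + 4). The eigenvalues (with algebraic multiplicities) are λ = -4 with multiplicity 1, λ = -3 with multiplicity 2.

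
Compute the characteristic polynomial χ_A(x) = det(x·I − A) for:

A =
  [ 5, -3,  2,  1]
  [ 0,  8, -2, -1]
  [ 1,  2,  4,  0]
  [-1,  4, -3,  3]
x^4 - 20*x^3 + 150*x^2 - 500*x + 625

Expanding det(x·I − A) (e.g. by cofactor expansion or by noting that A is similar to its Jordan form J, which has the same characteristic polynomial as A) gives
  χ_A(x) = x^4 - 20*x^3 + 150*x^2 - 500*x + 625
which factors as (x - 5)^4. The eigenvalues (with algebraic multiplicities) are λ = 5 with multiplicity 4.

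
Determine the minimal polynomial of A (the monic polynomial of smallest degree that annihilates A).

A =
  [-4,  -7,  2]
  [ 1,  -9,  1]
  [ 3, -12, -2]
x^3 + 15*x^2 + 75*x + 125

The characteristic polynomial is χ_A(x) = (x + 5)^3, so the eigenvalues are known. The minimal polynomial is
  m_A(x) = Π_λ (x − λ)^{k_λ}
where k_λ is the size of the *largest* Jordan block for λ (equivalently, the smallest k with (A − λI)^k v = 0 for every generalised eigenvector v of λ).

  λ = -5: largest Jordan block has size 3, contributing (x + 5)^3

So m_A(x) = (x + 5)^3 = x^3 + 15*x^2 + 75*x + 125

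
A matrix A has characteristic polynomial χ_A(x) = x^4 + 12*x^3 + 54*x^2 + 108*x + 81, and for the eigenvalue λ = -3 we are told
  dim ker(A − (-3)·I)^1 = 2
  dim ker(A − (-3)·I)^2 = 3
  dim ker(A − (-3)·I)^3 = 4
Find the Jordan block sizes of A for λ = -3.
Block sizes for λ = -3: [3, 1]

From the dimensions of kernels of powers, the number of Jordan blocks of size at least j is d_j − d_{j−1} where d_j = dim ker(N^j) (with d_0 = 0). Computing the differences gives [2, 1, 1].
The number of blocks of size exactly k is (#blocks of size ≥ k) − (#blocks of size ≥ k + 1), so the partition is: 1 block(s) of size 1, 1 block(s) of size 3.
In nonincreasing order the block sizes are [3, 1].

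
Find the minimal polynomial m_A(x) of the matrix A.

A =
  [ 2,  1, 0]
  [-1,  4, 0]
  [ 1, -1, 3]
x^2 - 6*x + 9

The characteristic polynomial is χ_A(x) = (x - 3)^3, so the eigenvalues are known. The minimal polynomial is
  m_A(x) = Π_λ (x − λ)^{k_λ}
where k_λ is the size of the *largest* Jordan block for λ (equivalently, the smallest k with (A − λI)^k v = 0 for every generalised eigenvector v of λ).

  λ = 3: largest Jordan block has size 2, contributing (x − 3)^2

So m_A(x) = (x - 3)^2 = x^2 - 6*x + 9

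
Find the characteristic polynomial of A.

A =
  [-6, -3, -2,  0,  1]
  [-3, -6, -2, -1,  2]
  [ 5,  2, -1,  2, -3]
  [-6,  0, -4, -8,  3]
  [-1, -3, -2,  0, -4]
x^5 + 25*x^4 + 250*x^3 + 1250*x^2 + 3125*x + 3125

Expanding det(x·I − A) (e.g. by cofactor expansion or by noting that A is similar to its Jordan form J, which has the same characteristic polynomial as A) gives
  χ_A(x) = x^5 + 25*x^4 + 250*x^3 + 1250*x^2 + 3125*x + 3125
which factors as (x + 5)^5. The eigenvalues (with algebraic multiplicities) are λ = -5 with multiplicity 5.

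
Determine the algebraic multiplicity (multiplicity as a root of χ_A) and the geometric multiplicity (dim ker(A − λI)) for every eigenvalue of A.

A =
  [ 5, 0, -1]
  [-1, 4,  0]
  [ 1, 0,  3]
λ = 4: alg = 3, geom = 1

Step 1 — factor the characteristic polynomial to read off the algebraic multiplicities:
  χ_A(x) = (x - 4)^3

Step 2 — compute geometric multiplicities via the rank-nullity identity g(λ) = n − rank(A − λI):
  rank(A − (4)·I) = 2, so dim ker(A − (4)·I) = n − 2 = 1

Summary:
  λ = 4: algebraic multiplicity = 3, geometric multiplicity = 1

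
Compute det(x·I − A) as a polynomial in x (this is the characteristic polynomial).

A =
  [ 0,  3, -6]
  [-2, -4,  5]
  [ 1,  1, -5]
x^3 + 9*x^2 + 27*x + 27

Expanding det(x·I − A) (e.g. by cofactor expansion or by noting that A is similar to its Jordan form J, which has the same characteristic polynomial as A) gives
  χ_A(x) = x^3 + 9*x^2 + 27*x + 27
which factors as (x + 3)^3. The eigenvalues (with algebraic multiplicities) are λ = -3 with multiplicity 3.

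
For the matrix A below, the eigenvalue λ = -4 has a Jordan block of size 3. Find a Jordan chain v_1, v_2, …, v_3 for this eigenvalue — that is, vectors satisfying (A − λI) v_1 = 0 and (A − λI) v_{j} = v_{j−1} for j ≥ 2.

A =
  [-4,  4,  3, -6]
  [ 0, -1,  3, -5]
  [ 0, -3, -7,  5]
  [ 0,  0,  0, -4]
A Jordan chain for λ = -4 of length 3:
v_1 = (3, 0, 0, 0)ᵀ
v_2 = (4, 3, -3, 0)ᵀ
v_3 = (0, 1, 0, 0)ᵀ

Let N = A − (-4)·I. We want v_3 with N^3 v_3 = 0 but N^2 v_3 ≠ 0; then v_{j-1} := N · v_j for j = 3, …, 2.

Pick v_3 = (0, 1, 0, 0)ᵀ.
Then v_2 = N · v_3 = (4, 3, -3, 0)ᵀ.
Then v_1 = N · v_2 = (3, 0, 0, 0)ᵀ.

Sanity check: (A − (-4)·I) v_1 = (0, 0, 0, 0)ᵀ = 0. ✓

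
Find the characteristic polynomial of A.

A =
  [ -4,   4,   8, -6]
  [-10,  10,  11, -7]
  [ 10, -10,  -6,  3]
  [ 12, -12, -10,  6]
x^4 - 6*x^3 + 12*x^2 - 8*x

Expanding det(x·I − A) (e.g. by cofactor expansion or by noting that A is similar to its Jordan form J, which has the same characteristic polynomial as A) gives
  χ_A(x) = x^4 - 6*x^3 + 12*x^2 - 8*x
which factors as x*(x - 2)^3. The eigenvalues (with algebraic multiplicities) are λ = 0 with multiplicity 1, λ = 2 with multiplicity 3.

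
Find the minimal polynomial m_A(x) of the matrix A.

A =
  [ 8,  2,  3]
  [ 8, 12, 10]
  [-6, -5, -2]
x^3 - 18*x^2 + 108*x - 216

The characteristic polynomial is χ_A(x) = (x - 6)^3, so the eigenvalues are known. The minimal polynomial is
  m_A(x) = Π_λ (x − λ)^{k_λ}
where k_λ is the size of the *largest* Jordan block for λ (equivalently, the smallest k with (A − λI)^k v = 0 for every generalised eigenvector v of λ).

  λ = 6: largest Jordan block has size 3, contributing (x − 6)^3

So m_A(x) = (x - 6)^3 = x^3 - 18*x^2 + 108*x - 216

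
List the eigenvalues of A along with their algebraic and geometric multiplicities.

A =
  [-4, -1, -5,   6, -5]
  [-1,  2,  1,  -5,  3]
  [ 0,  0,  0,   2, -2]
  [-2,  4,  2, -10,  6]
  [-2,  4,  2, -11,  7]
λ = -3: alg = 2, geom = 1; λ = 0: alg = 2, geom = 2; λ = 1: alg = 1, geom = 1

Step 1 — factor the characteristic polynomial to read off the algebraic multiplicities:
  χ_A(x) = x^2*(x - 1)*(x + 3)^2

Step 2 — compute geometric multiplicities via the rank-nullity identity g(λ) = n − rank(A − λI):
  rank(A − (-3)·I) = 4, so dim ker(A − (-3)·I) = n − 4 = 1
  rank(A − (0)·I) = 3, so dim ker(A − (0)·I) = n − 3 = 2
  rank(A − (1)·I) = 4, so dim ker(A − (1)·I) = n − 4 = 1

Summary:
  λ = -3: algebraic multiplicity = 2, geometric multiplicity = 1
  λ = 0: algebraic multiplicity = 2, geometric multiplicity = 2
  λ = 1: algebraic multiplicity = 1, geometric multiplicity = 1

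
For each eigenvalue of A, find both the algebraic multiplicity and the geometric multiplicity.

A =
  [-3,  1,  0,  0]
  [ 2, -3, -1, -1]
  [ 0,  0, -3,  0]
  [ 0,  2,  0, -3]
λ = -3: alg = 4, geom = 2

Step 1 — factor the characteristic polynomial to read off the algebraic multiplicities:
  χ_A(x) = (x + 3)^4

Step 2 — compute geometric multiplicities via the rank-nullity identity g(λ) = n − rank(A − λI):
  rank(A − (-3)·I) = 2, so dim ker(A − (-3)·I) = n − 2 = 2

Summary:
  λ = -3: algebraic multiplicity = 4, geometric multiplicity = 2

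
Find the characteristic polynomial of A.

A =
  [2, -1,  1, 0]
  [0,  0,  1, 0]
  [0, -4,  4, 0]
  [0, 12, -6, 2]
x^4 - 8*x^3 + 24*x^2 - 32*x + 16

Expanding det(x·I − A) (e.g. by cofactor expansion or by noting that A is similar to its Jordan form J, which has the same characteristic polynomial as A) gives
  χ_A(x) = x^4 - 8*x^3 + 24*x^2 - 32*x + 16
which factors as (x - 2)^4. The eigenvalues (with algebraic multiplicities) are λ = 2 with multiplicity 4.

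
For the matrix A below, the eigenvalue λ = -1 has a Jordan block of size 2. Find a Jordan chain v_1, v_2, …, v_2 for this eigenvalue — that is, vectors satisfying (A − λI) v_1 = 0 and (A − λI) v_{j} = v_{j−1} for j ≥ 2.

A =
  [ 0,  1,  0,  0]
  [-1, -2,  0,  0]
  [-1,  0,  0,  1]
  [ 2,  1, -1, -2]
A Jordan chain for λ = -1 of length 2:
v_1 = (1, -1, -1, 2)ᵀ
v_2 = (1, 0, 0, 0)ᵀ

Let N = A − (-1)·I. We want v_2 with N^2 v_2 = 0 but N^1 v_2 ≠ 0; then v_{j-1} := N · v_j for j = 2, …, 2.

Pick v_2 = (1, 0, 0, 0)ᵀ.
Then v_1 = N · v_2 = (1, -1, -1, 2)ᵀ.

Sanity check: (A − (-1)·I) v_1 = (0, 0, 0, 0)ᵀ = 0. ✓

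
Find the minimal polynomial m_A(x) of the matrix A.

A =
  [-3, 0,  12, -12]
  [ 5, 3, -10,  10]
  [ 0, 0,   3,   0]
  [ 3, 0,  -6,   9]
x^2 - 6*x + 9

The characteristic polynomial is χ_A(x) = (x - 3)^4, so the eigenvalues are known. The minimal polynomial is
  m_A(x) = Π_λ (x − λ)^{k_λ}
where k_λ is the size of the *largest* Jordan block for λ (equivalently, the smallest k with (A − λI)^k v = 0 for every generalised eigenvector v of λ).

  λ = 3: largest Jordan block has size 2, contributing (x − 3)^2

So m_A(x) = (x - 3)^2 = x^2 - 6*x + 9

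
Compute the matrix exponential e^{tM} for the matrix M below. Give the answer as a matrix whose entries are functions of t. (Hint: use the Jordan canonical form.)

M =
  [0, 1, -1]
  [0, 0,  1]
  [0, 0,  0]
e^{tM} =
  [1, t, t^2/2 - t]
  [0, 1, t]
  [0, 0, 1]

Strategy: write M = P · J · P⁻¹ where J is a Jordan canonical form, so e^{tM} = P · e^{tJ} · P⁻¹, and e^{tJ} can be computed block-by-block.

M has Jordan form
J =
  [0, 1, 0]
  [0, 0, 1]
  [0, 0, 0]
(up to reordering of blocks).

Per-block formulas:
  For a 3×3 Jordan block J_3(0): exp(t · J_3(0)) = e^(0t)·(I + t·N + (t^2/2)·N^2), where N is the 3×3 nilpotent shift.

After assembling e^{tJ} and conjugating by P, we get:

e^{tM} =
  [1, t, t^2/2 - t]
  [0, 1, t]
  [0, 0, 1]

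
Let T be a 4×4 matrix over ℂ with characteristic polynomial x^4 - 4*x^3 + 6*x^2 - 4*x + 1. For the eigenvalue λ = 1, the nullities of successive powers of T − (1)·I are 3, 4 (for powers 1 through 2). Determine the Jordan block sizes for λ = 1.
Block sizes for λ = 1: [2, 1, 1]

From the dimensions of kernels of powers, the number of Jordan blocks of size at least j is d_j − d_{j−1} where d_j = dim ker(N^j) (with d_0 = 0). Computing the differences gives [3, 1].
The number of blocks of size exactly k is (#blocks of size ≥ k) − (#blocks of size ≥ k + 1), so the partition is: 2 block(s) of size 1, 1 block(s) of size 2.
In nonincreasing order the block sizes are [2, 1, 1].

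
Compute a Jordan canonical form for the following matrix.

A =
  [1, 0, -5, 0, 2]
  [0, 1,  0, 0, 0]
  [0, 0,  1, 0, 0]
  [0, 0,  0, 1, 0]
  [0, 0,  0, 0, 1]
J_2(1) ⊕ J_1(1) ⊕ J_1(1) ⊕ J_1(1)

The characteristic polynomial is
  det(x·I − A) = x^5 - 5*x^4 + 10*x^3 - 10*x^2 + 5*x - 1 = (x - 1)^5

Eigenvalues and multiplicities (the geometric multiplicity of λ is n − rank(A − λI), which equals the number of Jordan blocks for λ):
  λ = 1: algebraic multiplicity = 5, geometric multiplicity = 4

Determining the block sizes for each eigenvalue:
  λ = 1: 4 blocks summing to 5 forces exactly one block of size 2 and the rest size 1 → block sizes [2, 1, 1, 1]

Assembling the blocks gives a Jordan form
J =
  [1, 1, 0, 0, 0]
  [0, 1, 0, 0, 0]
  [0, 0, 1, 0, 0]
  [0, 0, 0, 1, 0]
  [0, 0, 0, 0, 1]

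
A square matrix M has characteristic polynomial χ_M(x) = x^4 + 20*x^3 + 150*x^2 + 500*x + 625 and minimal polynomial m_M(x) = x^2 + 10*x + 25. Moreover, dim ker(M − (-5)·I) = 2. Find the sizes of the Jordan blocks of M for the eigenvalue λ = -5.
Block sizes for λ = -5: [2, 2]

Step 1 — from the characteristic polynomial, algebraic multiplicity of λ = -5 is 4. From dim ker(M − (-5)·I) = 2, there are exactly 2 Jordan blocks for λ = -5.
Step 2 — from the minimal polynomial, the factor (x + 5)^2 tells us the largest block for λ = -5 has size 2.
Step 3 — with total size 4, 2 blocks, and largest block 2, the block sizes (in nonincreasing order) are [2, 2].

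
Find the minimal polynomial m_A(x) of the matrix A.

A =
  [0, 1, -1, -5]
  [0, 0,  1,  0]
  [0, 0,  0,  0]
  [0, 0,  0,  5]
x^4 - 5*x^3

The characteristic polynomial is χ_A(x) = x^3*(x - 5), so the eigenvalues are known. The minimal polynomial is
  m_A(x) = Π_λ (x − λ)^{k_λ}
where k_λ is the size of the *largest* Jordan block for λ (equivalently, the smallest k with (A − λI)^k v = 0 for every generalised eigenvector v of λ).

  λ = 0: largest Jordan block has size 3, contributing (x − 0)^3
  λ = 5: largest Jordan block has size 1, contributing (x − 5)

So m_A(x) = x^3*(x - 5) = x^4 - 5*x^3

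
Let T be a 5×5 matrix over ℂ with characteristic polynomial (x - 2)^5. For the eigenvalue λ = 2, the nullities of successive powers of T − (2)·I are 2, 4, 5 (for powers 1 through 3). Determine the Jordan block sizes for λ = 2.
Block sizes for λ = 2: [3, 2]

From the dimensions of kernels of powers, the number of Jordan blocks of size at least j is d_j − d_{j−1} where d_j = dim ker(N^j) (with d_0 = 0). Computing the differences gives [2, 2, 1].
The number of blocks of size exactly k is (#blocks of size ≥ k) − (#blocks of size ≥ k + 1), so the partition is: 1 block(s) of size 2, 1 block(s) of size 3.
In nonincreasing order the block sizes are [3, 2].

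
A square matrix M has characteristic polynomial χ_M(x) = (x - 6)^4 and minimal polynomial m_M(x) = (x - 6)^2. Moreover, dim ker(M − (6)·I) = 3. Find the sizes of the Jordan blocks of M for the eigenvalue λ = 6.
Block sizes for λ = 6: [2, 1, 1]

Step 1 — from the characteristic polynomial, algebraic multiplicity of λ = 6 is 4. From dim ker(M − (6)·I) = 3, there are exactly 3 Jordan blocks for λ = 6.
Step 2 — from the minimal polynomial, the factor (x − 6)^2 tells us the largest block for λ = 6 has size 2.
Step 3 — with total size 4, 3 blocks, and largest block 2, the block sizes (in nonincreasing order) are [2, 1, 1].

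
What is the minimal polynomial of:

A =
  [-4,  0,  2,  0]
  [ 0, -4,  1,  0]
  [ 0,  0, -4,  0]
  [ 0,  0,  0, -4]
x^2 + 8*x + 16

The characteristic polynomial is χ_A(x) = (x + 4)^4, so the eigenvalues are known. The minimal polynomial is
  m_A(x) = Π_λ (x − λ)^{k_λ}
where k_λ is the size of the *largest* Jordan block for λ (equivalently, the smallest k with (A − λI)^k v = 0 for every generalised eigenvector v of λ).

  λ = -4: largest Jordan block has size 2, contributing (x + 4)^2

So m_A(x) = (x + 4)^2 = x^2 + 8*x + 16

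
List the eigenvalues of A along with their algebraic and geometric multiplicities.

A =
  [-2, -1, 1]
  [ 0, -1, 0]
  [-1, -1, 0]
λ = -1: alg = 3, geom = 2

Step 1 — factor the characteristic polynomial to read off the algebraic multiplicities:
  χ_A(x) = (x + 1)^3

Step 2 — compute geometric multiplicities via the rank-nullity identity g(λ) = n − rank(A − λI):
  rank(A − (-1)·I) = 1, so dim ker(A − (-1)·I) = n − 1 = 2

Summary:
  λ = -1: algebraic multiplicity = 3, geometric multiplicity = 2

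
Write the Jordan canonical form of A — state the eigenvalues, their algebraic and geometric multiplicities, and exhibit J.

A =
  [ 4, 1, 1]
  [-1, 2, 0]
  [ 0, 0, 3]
J_3(3)

The characteristic polynomial is
  det(x·I − A) = x^3 - 9*x^2 + 27*x - 27 = (x - 3)^3

Eigenvalues and multiplicities (the geometric multiplicity of λ is n − rank(A − λI), which equals the number of Jordan blocks for λ):
  λ = 3: algebraic multiplicity = 3, geometric multiplicity = 1

Determining the block sizes for each eigenvalue:
  λ = 3: one block (gm = 1), so the single block has size am = 3 → block sizes [3]

Assembling the blocks gives a Jordan form
J =
  [3, 1, 0]
  [0, 3, 1]
  [0, 0, 3]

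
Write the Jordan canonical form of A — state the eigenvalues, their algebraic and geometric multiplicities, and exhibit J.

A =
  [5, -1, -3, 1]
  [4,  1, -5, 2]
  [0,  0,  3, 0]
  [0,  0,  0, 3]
J_3(3) ⊕ J_1(3)

The characteristic polynomial is
  det(x·I − A) = x^4 - 12*x^3 + 54*x^2 - 108*x + 81 = (x - 3)^4

Eigenvalues and multiplicities (the geometric multiplicity of λ is n − rank(A − λI), which equals the number of Jordan blocks for λ):
  λ = 3: algebraic multiplicity = 4, geometric multiplicity = 2

Determining the block sizes for each eigenvalue:
  λ = 3: with am = 4 and gm = 2, the partition is not yet determined (e.g. several partitions of 4 into 2 parts exist). Let N = A − (3)·I. Computing rank(N^1) = 2, rank(N^2) = 1, rank(N^3) = 0; the number of blocks of size ≥ j is rank(N^{j−1}) − rank(N^j), giving [2, 1, 1]. So we have 1 block(s) of size 3, 1 block(s) of size 1 → block sizes [3, 1]

Assembling the blocks gives a Jordan form
J =
  [3, 1, 0, 0]
  [0, 3, 1, 0]
  [0, 0, 3, 0]
  [0, 0, 0, 3]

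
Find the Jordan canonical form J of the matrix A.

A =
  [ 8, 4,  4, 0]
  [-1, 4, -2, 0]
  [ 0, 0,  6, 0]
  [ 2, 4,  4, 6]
J_2(6) ⊕ J_1(6) ⊕ J_1(6)

The characteristic polynomial is
  det(x·I − A) = x^4 - 24*x^3 + 216*x^2 - 864*x + 1296 = (x - 6)^4

Eigenvalues and multiplicities (the geometric multiplicity of λ is n − rank(A − λI), which equals the number of Jordan blocks for λ):
  λ = 6: algebraic multiplicity = 4, geometric multiplicity = 3

Determining the block sizes for each eigenvalue:
  λ = 6: 3 blocks summing to 4 forces exactly one block of size 2 and the rest size 1 → block sizes [2, 1, 1]

Assembling the blocks gives a Jordan form
J =
  [6, 1, 0, 0]
  [0, 6, 0, 0]
  [0, 0, 6, 0]
  [0, 0, 0, 6]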